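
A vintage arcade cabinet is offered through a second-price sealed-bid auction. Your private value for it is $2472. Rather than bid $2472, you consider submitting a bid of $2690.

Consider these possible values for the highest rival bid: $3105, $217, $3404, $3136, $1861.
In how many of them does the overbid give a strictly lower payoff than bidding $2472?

0

The deviation hurts exactly when the highest competing bid lies strictly between $2472 and $2690 — overbidding then wins at a price above your value.
$3105: above both → same outcome either way.
$217: below both → same outcome either way.
$3404: above both → same outcome either way.
$3136: above both → same outcome either way.
$1861: below both → same outcome either way.
Count: 0.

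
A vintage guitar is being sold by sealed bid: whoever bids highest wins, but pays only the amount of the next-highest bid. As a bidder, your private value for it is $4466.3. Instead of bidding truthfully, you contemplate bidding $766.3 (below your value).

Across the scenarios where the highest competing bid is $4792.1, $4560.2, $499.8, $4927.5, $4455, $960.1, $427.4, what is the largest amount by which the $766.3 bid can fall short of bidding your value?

$3506.2

$4792.1: same outcome either way → loss $0.
$4560.2: same outcome either way → loss $0.
$499.8: same outcome either way → loss $0.
$4927.5: same outcome either way → loss $0.
$4455: truthful gives $11.3, deviation gives $0 → loss $11.3.
$960.1: truthful gives $3506.2, deviation gives $0 → loss $3506.2.
$427.4: same outcome either way → loss $0.
Maximum loss: $3506.2.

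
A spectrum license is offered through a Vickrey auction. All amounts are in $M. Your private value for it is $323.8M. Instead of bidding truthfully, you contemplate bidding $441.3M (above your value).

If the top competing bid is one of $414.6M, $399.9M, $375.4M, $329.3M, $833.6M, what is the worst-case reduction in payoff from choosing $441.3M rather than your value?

$90.8M

$414.6M: truthful gives $0M, deviation gives −$90.8M → loss $90.8M.
$399.9M: truthful gives $0M, deviation gives −$76.1M → loss $76.1M.
$375.4M: truthful gives $0M, deviation gives −$51.6M → loss $51.6M.
$329.3M: truthful gives $0M, deviation gives −$5.5M → loss $5.5M.
$833.6M: same outcome either way → loss $0M.
Maximum loss: $90.8M.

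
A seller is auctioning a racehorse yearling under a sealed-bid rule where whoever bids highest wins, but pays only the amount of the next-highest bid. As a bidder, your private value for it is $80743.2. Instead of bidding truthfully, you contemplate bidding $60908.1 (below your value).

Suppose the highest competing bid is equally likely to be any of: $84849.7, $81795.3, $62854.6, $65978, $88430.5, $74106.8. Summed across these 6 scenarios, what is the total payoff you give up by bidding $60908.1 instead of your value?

The deviation costs you only when the competing bid falls strictly between $60908.1 and $80743.2; elsewhere both bids give the same outcome.
$84849.7: outcomes coincide → loss $0.
$81795.3: outcomes coincide → loss $0.
$62854.6: truthful payoff $17888.6, deviation payoff $0 → loss $17888.6.
$65978: truthful payoff $14765.2, deviation payoff $0 → loss $14765.2.
$88430.5: outcomes coincide → loss $0.
$74106.8: truthful payoff $6636.4, deviation payoff $0 → loss $6636.4.
Total loss = $17888.6 + $14765.2 + $6636.4 = $39290.2.
Truthful bidding weakly dominates here: raising your bid can only win items priced above your value, and lowering it can only forfeit items priced below.

$39290.2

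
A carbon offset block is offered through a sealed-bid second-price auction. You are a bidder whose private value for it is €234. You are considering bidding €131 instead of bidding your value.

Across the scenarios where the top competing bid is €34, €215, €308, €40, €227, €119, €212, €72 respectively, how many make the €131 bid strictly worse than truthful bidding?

3

The deviation hurts exactly when the highest competing bid lies strictly between €131 and €234 — underbidding then forfeits a profitable win.
€34: below both → same outcome either way.
€215: inside the interval → strictly worse (loss €19).
€308: above both → same outcome either way.
€40: below both → same outcome either way.
€227: inside the interval → strictly worse (loss €7).
€119: below both → same outcome either way.
€212: inside the interval → strictly worse (loss €22).
€72: below both → same outcome either way.
Count: 3.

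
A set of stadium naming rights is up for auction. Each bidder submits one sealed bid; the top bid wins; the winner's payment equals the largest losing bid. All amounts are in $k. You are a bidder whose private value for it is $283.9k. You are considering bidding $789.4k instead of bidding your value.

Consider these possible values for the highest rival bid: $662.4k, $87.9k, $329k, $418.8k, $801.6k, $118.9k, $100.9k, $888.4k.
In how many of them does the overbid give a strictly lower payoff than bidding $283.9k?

3

The deviation hurts exactly when the highest competing bid lies strictly between $283.9k and $789.4k — overbidding then wins at a price above your value.
$662.4k: inside the interval → strictly worse (loss $378.5k).
$87.9k: below both → same outcome either way.
$329k: inside the interval → strictly worse (loss $45.1k).
$418.8k: inside the interval → strictly worse (loss $134.9k).
$801.6k: above both → same outcome either way.
$118.9k: below both → same outcome either way.
$100.9k: below both → same outcome either way.
$888.4k: above both → same outcome either way.
Count: 3.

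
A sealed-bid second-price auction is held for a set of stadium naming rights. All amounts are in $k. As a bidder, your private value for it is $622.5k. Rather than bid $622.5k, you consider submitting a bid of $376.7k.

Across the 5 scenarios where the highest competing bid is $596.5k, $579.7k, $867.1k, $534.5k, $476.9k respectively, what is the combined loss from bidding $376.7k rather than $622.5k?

$302.4k

The deviation costs you only when the competing bid falls strictly between $376.7k and $622.5k; elsewhere both bids give the same outcome.
$596.5k: truthful payoff $26k, deviation payoff $0k → loss $26k.
$579.7k: truthful payoff $42.8k, deviation payoff $0k → loss $42.8k.
$867.1k: outcomes coincide → loss $0k.
$534.5k: truthful payoff $88k, deviation payoff $0k → loss $88k.
$476.9k: truthful payoff $145.6k, deviation payoff $0k → loss $145.6k.
Total loss = $26k + $42.8k + $88k + $145.6k = $302.4k.
Because the price is fixed by the runner-up's bid, deviating from your value can only change a good outcome into a bad one — never the reverse.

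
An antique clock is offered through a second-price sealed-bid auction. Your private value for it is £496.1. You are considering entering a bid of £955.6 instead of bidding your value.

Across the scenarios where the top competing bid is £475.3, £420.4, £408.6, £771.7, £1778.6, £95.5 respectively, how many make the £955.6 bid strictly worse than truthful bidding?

The deviation hurts exactly when the highest competing bid lies strictly between £496.1 and £955.6 — overbidding then wins at a price above your value.
£475.3: below both → same outcome either way.
£420.4: below both → same outcome either way.
£408.6: below both → same outcome either way.
£771.7: inside the interval → strictly worse (loss £275.6).
£1778.6: above both → same outcome either way.
£95.5: below both → same outcome either way.
Count: 1.

1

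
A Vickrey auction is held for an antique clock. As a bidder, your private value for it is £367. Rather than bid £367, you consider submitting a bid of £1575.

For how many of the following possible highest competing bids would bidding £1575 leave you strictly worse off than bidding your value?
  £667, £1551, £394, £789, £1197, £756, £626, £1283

The deviation hurts exactly when the highest competing bid lies strictly between £367 and £1575 — overbidding then wins at a price above your value.
£667: inside the interval → strictly worse (loss £300).
£1551: inside the interval → strictly worse (loss £1184).
£394: inside the interval → strictly worse (loss £27).
£789: inside the interval → strictly worse (loss £422).
£1197: inside the interval → strictly worse (loss £830).
£756: inside the interval → strictly worse (loss £389).
£626: inside the interval → strictly worse (loss £259).
£1283: inside the interval → strictly worse (loss £916).
Count: 8.

8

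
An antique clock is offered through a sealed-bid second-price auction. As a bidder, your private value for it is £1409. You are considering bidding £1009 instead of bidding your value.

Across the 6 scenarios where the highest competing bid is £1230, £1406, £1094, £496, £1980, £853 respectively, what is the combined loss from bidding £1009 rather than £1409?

£497

The deviation costs you only when the competing bid falls strictly between £1009 and £1409; elsewhere both bids give the same outcome.
£1230: truthful payoff £179, deviation payoff £0 → loss £179.
£1406: truthful payoff £3, deviation payoff £0 → loss £3.
£1094: truthful payoff £315, deviation payoff £0 → loss £315.
£496: outcomes coincide → loss £0.
£1980: outcomes coincide → loss £0.
£853: outcomes coincide → loss £0.
Total loss = £179 + £3 + £315 = £497.
In a second-price auction your bid sets only whether you win, not what you pay, so bidding your true value is weakly dominant.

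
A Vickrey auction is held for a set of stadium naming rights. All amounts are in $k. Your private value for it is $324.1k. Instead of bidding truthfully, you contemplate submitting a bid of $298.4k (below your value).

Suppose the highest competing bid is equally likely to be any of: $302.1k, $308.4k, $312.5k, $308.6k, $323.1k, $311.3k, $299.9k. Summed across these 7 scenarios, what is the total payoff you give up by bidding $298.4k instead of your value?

$102.8k

The deviation costs you only when the competing bid falls strictly between $298.4k and $324.1k; elsewhere both bids give the same outcome.
$302.1k: truthful payoff $22k, deviation payoff $0k → loss $22k.
$308.4k: truthful payoff $15.7k, deviation payoff $0k → loss $15.7k.
$312.5k: truthful payoff $11.6k, deviation payoff $0k → loss $11.6k.
$308.6k: truthful payoff $15.5k, deviation payoff $0k → loss $15.5k.
$323.1k: truthful payoff $1k, deviation payoff $0k → loss $1k.
$311.3k: truthful payoff $12.8k, deviation payoff $0k → loss $12.8k.
$299.9k: truthful payoff $24.2k, deviation payoff $0k → loss $24.2k.
Total loss = $22k + $15.7k + $11.6k + $15.5k + $1k + $12.8k + $24.2k = $102.8k.
In a second-price auction your bid sets only whether you win, not what you pay, so bidding your true value is weakly dominant.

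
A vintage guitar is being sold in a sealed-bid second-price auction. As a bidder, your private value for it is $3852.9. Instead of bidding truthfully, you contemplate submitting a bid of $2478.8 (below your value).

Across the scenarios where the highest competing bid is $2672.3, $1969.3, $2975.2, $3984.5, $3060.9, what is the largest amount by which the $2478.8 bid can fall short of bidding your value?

$1180.6

$2672.3: truthful gives $1180.6, deviation gives $0 → loss $1180.6.
$1969.3: same outcome either way → loss $0.
$2975.2: truthful gives $877.7, deviation gives $0 → loss $877.7.
$3984.5: same outcome either way → loss $0.
$3060.9: truthful gives $792, deviation gives $0 → loss $792.
Maximum loss: $1180.6.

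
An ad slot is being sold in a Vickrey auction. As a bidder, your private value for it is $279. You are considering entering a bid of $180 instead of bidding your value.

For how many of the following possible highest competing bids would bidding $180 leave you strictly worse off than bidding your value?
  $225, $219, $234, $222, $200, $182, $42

6

The deviation hurts exactly when the highest competing bid lies strictly between $180 and $279 — underbidding then forfeits a profitable win.
$225: inside the interval → strictly worse (loss $54).
$219: inside the interval → strictly worse (loss $60).
$234: inside the interval → strictly worse (loss $45).
$222: inside the interval → strictly worse (loss $57).
$200: inside the interval → strictly worse (loss $79).
$182: inside the interval → strictly worse (loss $97).
$42: below both → same outcome either way.
Count: 6.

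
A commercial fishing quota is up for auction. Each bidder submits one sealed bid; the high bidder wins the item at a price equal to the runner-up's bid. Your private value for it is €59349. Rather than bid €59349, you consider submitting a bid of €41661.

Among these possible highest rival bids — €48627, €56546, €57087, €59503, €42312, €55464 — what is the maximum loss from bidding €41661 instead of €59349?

€17037

€48627: truthful gives €10722, deviation gives €0 → loss €10722.
€56546: truthful gives €2803, deviation gives €0 → loss €2803.
€57087: truthful gives €2262, deviation gives €0 → loss €2262.
€59503: same outcome either way → loss €0.
€42312: truthful gives €17037, deviation gives €0 → loss €17037.
€55464: truthful gives €3885, deviation gives €0 → loss €3885.
Maximum loss: €17037.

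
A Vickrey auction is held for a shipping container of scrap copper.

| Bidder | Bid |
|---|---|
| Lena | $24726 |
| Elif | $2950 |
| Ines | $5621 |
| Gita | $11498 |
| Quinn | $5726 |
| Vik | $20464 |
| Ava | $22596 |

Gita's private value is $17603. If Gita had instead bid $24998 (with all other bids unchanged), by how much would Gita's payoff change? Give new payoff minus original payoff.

−$7123

The highest bid among the other bidders is $24726; Gita's bid doesn't change that.
Original bid $11498: Gita is not highest (top rival bid is $24726); payoff $0.
Alternative bid $24998: Gita is highest, pays the top rival bid $24726; payoff $17603 − $24726 = −$7123.
Change in payoff = −$7123 − ($0) = −$7123.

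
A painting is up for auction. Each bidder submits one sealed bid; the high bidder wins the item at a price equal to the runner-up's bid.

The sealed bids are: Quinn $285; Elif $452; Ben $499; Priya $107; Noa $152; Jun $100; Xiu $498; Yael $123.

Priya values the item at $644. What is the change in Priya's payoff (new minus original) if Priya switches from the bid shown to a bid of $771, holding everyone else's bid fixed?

The highest bid among the other bidders is $499; Priya's bid doesn't change that.
Original bid $107: Priya is not highest (top rival bid is $499); payoff $0.
Alternative bid $771: Priya is highest, pays the top rival bid $499; payoff $644 − $499 = $145.
Change in payoff = $145 − ($0) = $145.

$145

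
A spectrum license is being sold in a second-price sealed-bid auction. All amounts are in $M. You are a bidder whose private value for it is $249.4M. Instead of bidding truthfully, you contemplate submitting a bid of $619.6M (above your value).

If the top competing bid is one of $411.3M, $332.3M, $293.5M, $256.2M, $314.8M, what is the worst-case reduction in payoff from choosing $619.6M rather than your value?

$411.3M: truthful gives $0M, deviation gives −$161.9M → loss $161.9M.
$332.3M: truthful gives $0M, deviation gives −$82.9M → loss $82.9M.
$293.5M: truthful gives $0M, deviation gives −$44.1M → loss $44.1M.
$256.2M: truthful gives $0M, deviation gives −$6.8M → loss $6.8M.
$314.8M: truthful gives $0M, deviation gives −$65.4M → loss $65.4M.
Maximum loss: $161.9M.

$161.9M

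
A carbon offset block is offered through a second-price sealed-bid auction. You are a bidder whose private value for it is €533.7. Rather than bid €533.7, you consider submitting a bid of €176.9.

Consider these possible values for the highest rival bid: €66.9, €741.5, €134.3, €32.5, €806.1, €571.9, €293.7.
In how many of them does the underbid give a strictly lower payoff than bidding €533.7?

The deviation hurts exactly when the highest competing bid lies strictly between €176.9 and €533.7 — underbidding then forfeits a profitable win.
€66.9: below both → same outcome either way.
€741.5: above both → same outcome either way.
€134.3: below both → same outcome either way.
€32.5: below both → same outcome either way.
€806.1: above both → same outcome either way.
€571.9: above both → same outcome either way.
€293.7: inside the interval → strictly worse (loss €240).
Count: 1.

1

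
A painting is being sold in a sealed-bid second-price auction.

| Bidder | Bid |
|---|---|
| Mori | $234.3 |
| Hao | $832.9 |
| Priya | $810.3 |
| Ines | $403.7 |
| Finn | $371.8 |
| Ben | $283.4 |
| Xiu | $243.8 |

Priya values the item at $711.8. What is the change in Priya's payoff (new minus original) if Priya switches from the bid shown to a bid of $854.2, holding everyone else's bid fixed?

−$121.1

The highest bid among the other bidders is $832.9; Priya's bid doesn't change that.
Original bid $810.3: Priya is not highest (top rival bid is $832.9); payoff $0.
Alternative bid $854.2: Priya is highest, pays the top rival bid $832.9; payoff $711.8 − $832.9 = −$121.1.
Change in payoff = −$121.1 − ($0) = −$121.1.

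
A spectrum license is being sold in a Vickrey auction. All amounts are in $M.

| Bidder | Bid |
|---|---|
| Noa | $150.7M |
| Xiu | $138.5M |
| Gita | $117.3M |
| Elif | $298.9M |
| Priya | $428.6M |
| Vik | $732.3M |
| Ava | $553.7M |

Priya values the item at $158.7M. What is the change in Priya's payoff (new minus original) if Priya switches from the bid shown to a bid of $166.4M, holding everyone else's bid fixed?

$0M

The highest bid among the other bidders is $732.3M; Priya's bid doesn't change that.
Original bid $428.6M: Priya is not highest (top rival bid is $732.3M); payoff $0M.
Alternative bid $166.4M: Priya is not highest (top rival bid is $732.3M); payoff $0M.
Change in payoff = $0M − ($0M) = $0M.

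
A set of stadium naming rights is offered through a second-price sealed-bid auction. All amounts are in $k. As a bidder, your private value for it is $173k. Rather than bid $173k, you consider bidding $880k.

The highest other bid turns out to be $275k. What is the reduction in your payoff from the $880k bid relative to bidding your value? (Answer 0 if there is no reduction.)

Bidding your value $173k: you lose (since $173k < $275k). Payoff $0k.
Bidding $880k: you win and pay $275k. Payoff $173k − $275k = −$102k.
The competing bid $275k lies between your value and your inflated bid, so overbidding wins an item priced above your value.
Loss from deviating = $0k − (−$102k) = $102k.

$102k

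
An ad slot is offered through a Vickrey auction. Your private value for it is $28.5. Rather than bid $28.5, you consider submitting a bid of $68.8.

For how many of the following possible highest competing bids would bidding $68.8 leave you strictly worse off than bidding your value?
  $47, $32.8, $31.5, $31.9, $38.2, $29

The deviation hurts exactly when the highest competing bid lies strictly between $28.5 and $68.8 — overbidding then wins at a price above your value.
$47: inside the interval → strictly worse (loss $18.5).
$32.8: inside the interval → strictly worse (loss $4.3).
$31.5: inside the interval → strictly worse (loss $3).
$31.9: inside the interval → strictly worse (loss $3.4).
$38.2: inside the interval → strictly worse (loss $9.7).
$29: inside the interval → strictly worse (loss $0.5).
Count: 6.

6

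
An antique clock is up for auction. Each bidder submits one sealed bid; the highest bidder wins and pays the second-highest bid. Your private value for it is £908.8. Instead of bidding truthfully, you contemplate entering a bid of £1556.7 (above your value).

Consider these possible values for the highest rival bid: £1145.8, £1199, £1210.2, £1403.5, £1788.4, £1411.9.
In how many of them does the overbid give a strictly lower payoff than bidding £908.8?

The deviation hurts exactly when the highest competing bid lies strictly between £908.8 and £1556.7 — overbidding then wins at a price above your value.
£1145.8: inside the interval → strictly worse (loss £237).
£1199: inside the interval → strictly worse (loss £290.2).
£1210.2: inside the interval → strictly worse (loss £301.4).
£1403.5: inside the interval → strictly worse (loss £494.7).
£1788.4: above both → same outcome either way.
£1411.9: inside the interval → strictly worse (loss £503.1).
Count: 5.

5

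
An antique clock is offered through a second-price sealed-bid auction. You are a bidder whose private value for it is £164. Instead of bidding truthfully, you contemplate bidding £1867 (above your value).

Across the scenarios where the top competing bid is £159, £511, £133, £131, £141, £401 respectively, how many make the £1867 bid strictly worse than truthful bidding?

2

The deviation hurts exactly when the highest competing bid lies strictly between £164 and £1867 — overbidding then wins at a price above your value.
£159: below both → same outcome either way.
£511: inside the interval → strictly worse (loss £347).
£133: below both → same outcome either way.
£131: below both → same outcome either way.
£141: below both → same outcome either way.
£401: inside the interval → strictly worse (loss £237).
Count: 2.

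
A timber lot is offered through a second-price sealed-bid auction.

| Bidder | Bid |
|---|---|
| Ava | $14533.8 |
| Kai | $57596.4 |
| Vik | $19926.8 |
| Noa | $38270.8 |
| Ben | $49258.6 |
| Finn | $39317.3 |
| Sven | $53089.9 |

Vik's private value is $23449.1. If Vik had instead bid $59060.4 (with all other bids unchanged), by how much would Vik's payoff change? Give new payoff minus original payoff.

−$34147.3

The highest bid among the other bidders is $57596.4; Vik's bid doesn't change that.
Original bid $19926.8: Vik is not highest (top rival bid is $57596.4); payoff $0.
Alternative bid $59060.4: Vik is highest, pays the top rival bid $57596.4; payoff $23449.1 − $57596.4 = −$34147.3.
Change in payoff = −$34147.3 − ($0) = −$34147.3.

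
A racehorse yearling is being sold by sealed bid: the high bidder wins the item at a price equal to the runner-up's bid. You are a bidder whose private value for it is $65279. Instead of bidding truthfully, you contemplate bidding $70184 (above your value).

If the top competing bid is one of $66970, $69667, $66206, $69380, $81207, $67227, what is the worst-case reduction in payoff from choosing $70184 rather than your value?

$66970: truthful gives $0, deviation gives −$1691 → loss $1691.
$69667: truthful gives $0, deviation gives −$4388 → loss $4388.
$66206: truthful gives $0, deviation gives −$927 → loss $927.
$69380: truthful gives $0, deviation gives −$4101 → loss $4101.
$81207: same outcome either way → loss $0.
$67227: truthful gives $0, deviation gives −$1948 → loss $1948.
Maximum loss: $4388.

$4388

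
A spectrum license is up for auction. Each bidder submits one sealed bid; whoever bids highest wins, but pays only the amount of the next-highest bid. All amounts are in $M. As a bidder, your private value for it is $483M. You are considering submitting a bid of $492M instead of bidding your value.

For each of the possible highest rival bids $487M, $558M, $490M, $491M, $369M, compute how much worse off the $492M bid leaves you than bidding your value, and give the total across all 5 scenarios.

The deviation costs you only when the competing bid falls strictly between $483M and $492M; elsewhere both bids give the same outcome.
$487M: truthful payoff $0M, deviation payoff −$4M → loss $4M.
$558M: outcomes coincide → loss $0M.
$490M: truthful payoff $0M, deviation payoff −$7M → loss $7M.
$491M: truthful payoff $0M, deviation payoff −$8M → loss $8M.
$369M: outcomes coincide → loss $0M.
Total loss = $4M + $7M + $8M = $19M.

$19M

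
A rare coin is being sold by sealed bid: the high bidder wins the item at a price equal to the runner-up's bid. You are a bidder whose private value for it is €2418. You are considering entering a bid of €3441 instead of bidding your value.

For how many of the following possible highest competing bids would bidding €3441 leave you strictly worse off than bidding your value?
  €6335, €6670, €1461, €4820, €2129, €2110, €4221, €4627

0

The deviation hurts exactly when the highest competing bid lies strictly between €2418 and €3441 — overbidding then wins at a price above your value.
€6335: above both → same outcome either way.
€6670: above both → same outcome either way.
€1461: below both → same outcome either way.
€4820: above both → same outcome either way.
€2129: below both → same outcome either way.
€2110: below both → same outcome either way.
€4221: above both → same outcome either way.
€4627: above both → same outcome either way.
Count: 0.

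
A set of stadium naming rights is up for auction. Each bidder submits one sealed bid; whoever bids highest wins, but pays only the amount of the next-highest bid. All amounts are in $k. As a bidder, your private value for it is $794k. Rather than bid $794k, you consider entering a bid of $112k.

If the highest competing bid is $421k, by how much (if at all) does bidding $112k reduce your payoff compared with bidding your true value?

$373k

Bidding your value $794k: you win (since $794k > $421k) and pay $421k. Payoff $373k.
Bidding $112k: you lose. Payoff $0k.
The competing bid $421k lies between your shaded bid and your value, so underbidding forfeits an item you could have won at a profitable price.
Loss from deviating = $373k − ($0k) = $373k.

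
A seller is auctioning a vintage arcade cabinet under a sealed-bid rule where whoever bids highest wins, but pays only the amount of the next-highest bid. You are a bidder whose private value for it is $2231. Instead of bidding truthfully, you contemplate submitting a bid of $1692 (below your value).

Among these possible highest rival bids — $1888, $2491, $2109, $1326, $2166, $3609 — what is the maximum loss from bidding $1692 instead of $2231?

$1888: truthful gives $343, deviation gives $0 → loss $343.
$2491: same outcome either way → loss $0.
$2109: truthful gives $122, deviation gives $0 → loss $122.
$1326: same outcome either way → loss $0.
$2166: truthful gives $65, deviation gives $0 → loss $65.
$3609: same outcome either way → loss $0.
Maximum loss: $343.

$343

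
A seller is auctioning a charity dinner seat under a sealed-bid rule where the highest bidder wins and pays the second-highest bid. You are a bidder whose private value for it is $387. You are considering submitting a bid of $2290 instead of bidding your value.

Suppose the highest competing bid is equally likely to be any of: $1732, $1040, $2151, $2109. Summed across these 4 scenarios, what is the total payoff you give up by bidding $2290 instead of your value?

The deviation costs you only when the competing bid falls strictly between $387 and $2290; elsewhere both bids give the same outcome.
$1732: truthful payoff $0, deviation payoff −$1345 → loss $1345.
$1040: truthful payoff $0, deviation payoff −$653 → loss $653.
$2151: truthful payoff $0, deviation payoff −$1764 → loss $1764.
$2109: truthful payoff $0, deviation payoff −$1722 → loss $1722.
Total loss = $1345 + $653 + $1764 + $1722 = $5484.
Because the price is fixed by the runner-up's bid, deviating from your value can only change a good outcome into a bad one — never the reverse.

$5484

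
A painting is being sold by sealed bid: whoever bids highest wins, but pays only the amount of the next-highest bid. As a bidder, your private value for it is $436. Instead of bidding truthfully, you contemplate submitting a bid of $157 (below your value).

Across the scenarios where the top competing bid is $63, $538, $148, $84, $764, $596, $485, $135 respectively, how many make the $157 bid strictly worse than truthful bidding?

The deviation hurts exactly when the highest competing bid lies strictly between $157 and $436 — underbidding then forfeits a profitable win.
$63: below both → same outcome either way.
$538: above both → same outcome either way.
$148: below both → same outcome either way.
$84: below both → same outcome either way.
$764: above both → same outcome either way.
$596: above both → same outcome either way.
$485: above both → same outcome either way.
$135: below both → same outcome either way.
Count: 0.

0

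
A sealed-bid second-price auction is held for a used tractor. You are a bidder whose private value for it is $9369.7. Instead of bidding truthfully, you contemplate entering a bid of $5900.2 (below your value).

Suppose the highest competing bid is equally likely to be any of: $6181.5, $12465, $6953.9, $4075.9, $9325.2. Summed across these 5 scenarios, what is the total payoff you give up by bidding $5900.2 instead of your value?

$5648.5

The deviation costs you only when the competing bid falls strictly between $5900.2 and $9369.7; elsewhere both bids give the same outcome.
$6181.5: truthful payoff $3188.2, deviation payoff $0 → loss $3188.2.
$12465: outcomes coincide → loss $0.
$6953.9: truthful payoff $2415.8, deviation payoff $0 → loss $2415.8.
$4075.9: outcomes coincide → loss $0.
$9325.2: truthful payoff $44.5, deviation payoff $0 → loss $44.5.
Total loss = $3188.2 + $2415.8 + $44.5 = $5648.5.
Because the price is fixed by the runner-up's bid, deviating from your value can only change a good outcome into a bad one — never the reverse.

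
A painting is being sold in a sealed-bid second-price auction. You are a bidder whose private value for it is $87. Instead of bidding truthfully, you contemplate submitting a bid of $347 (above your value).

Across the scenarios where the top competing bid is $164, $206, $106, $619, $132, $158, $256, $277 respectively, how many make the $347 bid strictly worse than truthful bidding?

7

The deviation hurts exactly when the highest competing bid lies strictly between $87 and $347 — overbidding then wins at a price above your value.
$164: inside the interval → strictly worse (loss $77).
$206: inside the interval → strictly worse (loss $119).
$106: inside the interval → strictly worse (loss $19).
$619: above both → same outcome either way.
$132: inside the interval → strictly worse (loss $45).
$158: inside the interval → strictly worse (loss $71).
$256: inside the interval → strictly worse (loss $169).
$277: inside the interval → strictly worse (loss $190).
Count: 7.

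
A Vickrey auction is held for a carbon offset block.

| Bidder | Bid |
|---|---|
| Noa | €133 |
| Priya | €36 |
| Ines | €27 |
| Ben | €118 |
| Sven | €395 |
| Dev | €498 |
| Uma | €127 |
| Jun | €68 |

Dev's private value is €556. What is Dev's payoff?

€161

Highest bid: Dev at €498, so Dev wins.
Second-highest bid: Sven at €395 — that is the price the winner pays.
Dev's payoff = value − price = €556 − €395 = €161.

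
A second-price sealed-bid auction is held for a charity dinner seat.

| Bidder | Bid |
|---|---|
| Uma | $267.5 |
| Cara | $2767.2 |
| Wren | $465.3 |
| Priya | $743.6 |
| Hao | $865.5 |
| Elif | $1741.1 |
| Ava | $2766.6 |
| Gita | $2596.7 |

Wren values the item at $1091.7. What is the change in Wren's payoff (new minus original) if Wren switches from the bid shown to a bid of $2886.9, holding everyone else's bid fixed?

−$1675.5

The highest bid among the other bidders is $2767.2; Wren's bid doesn't change that.
Original bid $465.3: Wren is not highest (top rival bid is $2767.2); payoff $0.
Alternative bid $2886.9: Wren is highest, pays the top rival bid $2767.2; payoff $1091.7 − $2767.2 = −$1675.5.
Change in payoff = −$1675.5 − ($0) = −$1675.5.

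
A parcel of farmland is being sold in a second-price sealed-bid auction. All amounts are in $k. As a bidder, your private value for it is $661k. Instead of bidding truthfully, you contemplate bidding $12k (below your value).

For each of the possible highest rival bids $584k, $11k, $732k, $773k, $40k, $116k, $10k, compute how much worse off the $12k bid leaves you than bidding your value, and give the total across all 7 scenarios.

$1243k

The deviation costs you only when the competing bid falls strictly between $12k and $661k; elsewhere both bids give the same outcome.
$584k: truthful payoff $77k, deviation payoff $0k → loss $77k.
$11k: outcomes coincide → loss $0k.
$732k: outcomes coincide → loss $0k.
$773k: outcomes coincide → loss $0k.
$40k: truthful payoff $621k, deviation payoff $0k → loss $621k.
$116k: truthful payoff $545k, deviation payoff $0k → loss $545k.
$10k: outcomes coincide → loss $0k.
Total loss = $77k + $621k + $545k = $1243k.
Because the price is fixed by the runner-up's bid, deviating from your value can only change a good outcome into a bad one — never the reverse.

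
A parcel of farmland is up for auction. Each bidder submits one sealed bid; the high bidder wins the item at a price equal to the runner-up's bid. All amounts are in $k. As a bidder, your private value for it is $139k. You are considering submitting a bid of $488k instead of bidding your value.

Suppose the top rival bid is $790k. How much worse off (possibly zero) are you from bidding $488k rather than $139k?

Bidding your value $139k: you lose (since $139k < $790k). Payoff $0k.
Bidding $488k: you lose. Payoff $0k.
Difference = $0k − $0k = $0k; both bids lead to the same outcome because the competing bid is above both your value and your alternative bid.

$0k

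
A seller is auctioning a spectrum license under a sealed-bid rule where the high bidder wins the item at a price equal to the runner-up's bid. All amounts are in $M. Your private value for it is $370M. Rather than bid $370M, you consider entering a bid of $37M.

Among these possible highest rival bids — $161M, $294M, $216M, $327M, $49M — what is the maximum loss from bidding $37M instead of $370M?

$321M

$161M: truthful gives $209M, deviation gives $0M → loss $209M.
$294M: truthful gives $76M, deviation gives $0M → loss $76M.
$216M: truthful gives $154M, deviation gives $0M → loss $154M.
$327M: truthful gives $43M, deviation gives $0M → loss $43M.
$49M: truthful gives $321M, deviation gives $0M → loss $321M.
Maximum loss: $321M.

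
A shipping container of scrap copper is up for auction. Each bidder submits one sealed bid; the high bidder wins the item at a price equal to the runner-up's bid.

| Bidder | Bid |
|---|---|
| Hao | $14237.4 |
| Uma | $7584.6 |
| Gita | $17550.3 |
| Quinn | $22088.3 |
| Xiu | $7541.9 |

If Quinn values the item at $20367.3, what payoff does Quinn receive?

Highest bid: Quinn at $22088.3, so Quinn wins.
Second-highest bid: Gita at $17550.3 — that is the price the winner pays.
Quinn's payoff = value − price = $20367.3 − $17550.3 = $2817.

$2817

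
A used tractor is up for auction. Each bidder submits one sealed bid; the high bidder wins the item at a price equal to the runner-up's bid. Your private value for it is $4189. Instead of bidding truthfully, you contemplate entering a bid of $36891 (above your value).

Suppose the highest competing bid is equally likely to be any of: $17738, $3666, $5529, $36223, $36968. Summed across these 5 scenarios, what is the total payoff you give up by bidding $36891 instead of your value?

The deviation costs you only when the competing bid falls strictly between $4189 and $36891; elsewhere both bids give the same outcome.
$17738: truthful payoff $0, deviation payoff −$13549 → loss $13549.
$3666: outcomes coincide → loss $0.
$5529: truthful payoff $0, deviation payoff −$1340 → loss $1340.
$36223: truthful payoff $0, deviation payoff −$32034 → loss $32034.
$36968: outcomes coincide → loss $0.
Total loss = $13549 + $1340 + $32034 = $46923.

$46923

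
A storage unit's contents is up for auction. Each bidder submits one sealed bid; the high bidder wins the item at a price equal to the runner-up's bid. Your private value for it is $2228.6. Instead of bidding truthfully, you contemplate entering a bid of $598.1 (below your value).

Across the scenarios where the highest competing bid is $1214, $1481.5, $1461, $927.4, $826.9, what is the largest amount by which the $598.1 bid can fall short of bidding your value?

$1401.7

$1214: truthful gives $1014.6, deviation gives $0 → loss $1014.6.
$1481.5: truthful gives $747.1, deviation gives $0 → loss $747.1.
$1461: truthful gives $767.6, deviation gives $0 → loss $767.6.
$927.4: truthful gives $1301.2, deviation gives $0 → loss $1301.2.
$826.9: truthful gives $1401.7, deviation gives $0 → loss $1401.7.
Maximum loss: $1401.7.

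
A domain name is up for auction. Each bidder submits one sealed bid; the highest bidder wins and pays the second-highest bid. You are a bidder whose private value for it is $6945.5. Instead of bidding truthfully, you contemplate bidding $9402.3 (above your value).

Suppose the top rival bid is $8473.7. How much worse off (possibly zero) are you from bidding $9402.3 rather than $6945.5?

$1528.2

Bidding your value $6945.5: you lose (since $6945.5 < $8473.7). Payoff $0.
Bidding $9402.3: you win and pay $8473.7. Payoff $6945.5 − $8473.7 = −$1528.2.
The competing bid $8473.7 lies between your value and your inflated bid, so overbidding wins an item priced above your value.
Loss from deviating = $0 − (−$1528.2) = $1528.2.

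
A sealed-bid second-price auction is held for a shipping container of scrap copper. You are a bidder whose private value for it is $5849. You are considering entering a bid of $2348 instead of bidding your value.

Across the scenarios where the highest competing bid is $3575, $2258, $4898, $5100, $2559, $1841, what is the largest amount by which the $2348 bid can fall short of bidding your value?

$3290

$3575: truthful gives $2274, deviation gives $0 → loss $2274.
$2258: same outcome either way → loss $0.
$4898: truthful gives $951, deviation gives $0 → loss $951.
$5100: truthful gives $749, deviation gives $0 → loss $749.
$2559: truthful gives $3290, deviation gives $0 → loss $3290.
$1841: same outcome either way → loss $0.
Maximum loss: $3290.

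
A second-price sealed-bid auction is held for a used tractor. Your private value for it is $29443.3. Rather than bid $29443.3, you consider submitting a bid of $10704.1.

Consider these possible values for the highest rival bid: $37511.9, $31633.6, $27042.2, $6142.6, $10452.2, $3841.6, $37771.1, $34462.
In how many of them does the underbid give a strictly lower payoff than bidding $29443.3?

1

The deviation hurts exactly when the highest competing bid lies strictly between $10704.1 and $29443.3 — underbidding then forfeits a profitable win.
$37511.9: above both → same outcome either way.
$31633.6: above both → same outcome either way.
$27042.2: inside the interval → strictly worse (loss $2401.1).
$6142.6: below both → same outcome either way.
$10452.2: below both → same outcome either way.
$3841.6: below both → same outcome either way.
$37771.1: above both → same outcome either way.
$34462: above both → same outcome either way.
Count: 1.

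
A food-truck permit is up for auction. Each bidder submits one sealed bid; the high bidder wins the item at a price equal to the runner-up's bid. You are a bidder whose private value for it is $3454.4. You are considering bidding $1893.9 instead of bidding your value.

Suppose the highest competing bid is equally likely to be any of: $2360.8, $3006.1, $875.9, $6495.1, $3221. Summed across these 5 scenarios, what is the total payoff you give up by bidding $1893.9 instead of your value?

$1775.3

The deviation costs you only when the competing bid falls strictly between $1893.9 and $3454.4; elsewhere both bids give the same outcome.
$2360.8: truthful payoff $1093.6, deviation payoff $0 → loss $1093.6.
$3006.1: truthful payoff $448.3, deviation payoff $0 → loss $448.3.
$875.9: outcomes coincide → loss $0.
$6495.1: outcomes coincide → loss $0.
$3221: truthful payoff $233.4, deviation payoff $0 → loss $233.4.
Total loss = $1093.6 + $448.3 + $233.4 = $1775.3.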